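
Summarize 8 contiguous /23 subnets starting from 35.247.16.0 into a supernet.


Original prefix: /23
Number of subnets: 8 = 2^3
New prefix = 23 - 3 = 20
Supernet: 35.247.16.0/20


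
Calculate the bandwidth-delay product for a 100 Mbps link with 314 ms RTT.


BDP = bandwidth * RTT
= 100 Mbps * 314 ms
= 100 * 1e6 * 314 / 1000 bits
= 31400000 bits
= 3925000 bytes
= 3833.0078 KB
BDP = 31400000 bits (3925000 bytes)


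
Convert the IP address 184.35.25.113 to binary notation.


184 = 10111000
35 = 00100011
25 = 00011001
113 = 01110001
Binary: 10111000.00100011.00011001.01110001


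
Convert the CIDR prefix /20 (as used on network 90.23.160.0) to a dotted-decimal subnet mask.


/20 means 20 network bits, 12 host bits
Binary: 11111111111111111111000000000000
Mask: 255.255.240.0


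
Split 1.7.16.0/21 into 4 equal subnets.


New prefix = 21 + 2 = 23
Each subnet has 512 addresses
  1.7.16.0/23
  1.7.18.0/23
  1.7.20.0/23
  1.7.22.0/23
Subnets: 1.7.16.0/23, 1.7.18.0/23, 1.7.20.0/23, 1.7.22.0/23


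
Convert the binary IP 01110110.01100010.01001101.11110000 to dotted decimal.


01110110 = 118
01100010 = 98
01001101 = 77
11110000 = 240
IP: 118.98.77.240


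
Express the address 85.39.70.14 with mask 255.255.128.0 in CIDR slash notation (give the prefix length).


Binary: 11111111.11111111.10000000.00000000
Count leading 1s
Prefix: /17


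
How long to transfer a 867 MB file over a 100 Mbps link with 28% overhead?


Effective throughput = 100 * (1 - 28/100) = 72 Mbps
File size in Mb = 867 * 8 = 6936 Mb
Time = 6936 / 72
Time = 96.3333 seconds


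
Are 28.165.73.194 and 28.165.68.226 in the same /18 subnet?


Mask: 255.255.192.0
28.165.73.194 AND mask = 28.165.64.0
28.165.68.226 AND mask = 28.165.64.0
Yes, same subnet (28.165.64.0)


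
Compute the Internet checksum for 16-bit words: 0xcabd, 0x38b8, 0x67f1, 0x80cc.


Sum all words (with carry folding):
+ 0xcabd = 0xcabd
+ 0x38b8 = 0x0376
+ 0x67f1 = 0x6b67
+ 0x80cc = 0xec33
One's complement: ~0xec33
Checksum = 0x13cc


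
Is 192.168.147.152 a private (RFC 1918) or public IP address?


RFC 1918 private ranges:
  10.0.0.0/8 (10.0.0.0 - 10.255.255.255)
  172.16.0.0/12 (172.16.0.0 - 172.31.255.255)
  192.168.0.0/16 (192.168.0.0 - 192.168.255.255)
Private (in 192.168.0.0/16)


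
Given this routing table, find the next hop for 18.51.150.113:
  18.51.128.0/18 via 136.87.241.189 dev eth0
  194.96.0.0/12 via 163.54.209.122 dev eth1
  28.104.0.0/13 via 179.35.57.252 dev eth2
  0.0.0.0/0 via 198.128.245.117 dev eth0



Longest prefix match for 18.51.150.113:
  /18 18.51.128.0: MATCH
  /12 194.96.0.0: no
  /13 28.104.0.0: no
  /0 0.0.0.0: MATCH
Selected: next-hop 136.87.241.189 via eth0 (matched /18)


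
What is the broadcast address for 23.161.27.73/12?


Network: 23.160.0.0/12
Host bits = 20
Set all host bits to 1:
Broadcast: 23.175.255.255


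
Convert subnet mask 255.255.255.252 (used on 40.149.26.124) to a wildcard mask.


Subnet mask: 255.255.255.252
Wildcard = 255.255.255.255 - subnet mask
255 - 255 = 0
255 - 255 = 0
255 - 255 = 0
255 - 252 = 3
Wildcard: 0.0.0.3


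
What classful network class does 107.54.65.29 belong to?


First octet: 107
Binary: 01101011
0xxxxxxx -> Class A (1-126)
Class A, default mask 255.0.0.0 (/8)


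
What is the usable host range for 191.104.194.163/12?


Network: 191.96.0.0
Broadcast: 191.111.255.255
First usable = network + 1
Last usable = broadcast - 1
Range: 191.96.0.1 to 191.111.255.254


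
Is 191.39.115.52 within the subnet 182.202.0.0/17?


Subnet network: 182.202.0.0
Test IP AND mask: 191.39.0.0
No, 191.39.115.52 is not in 182.202.0.0/17


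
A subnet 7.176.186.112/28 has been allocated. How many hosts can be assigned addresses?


Host bits = 32 - 28 = 4
Total addresses = 2^4 = 16
Usable = total - 2 (network and broadcast)
Usable hosts: 14


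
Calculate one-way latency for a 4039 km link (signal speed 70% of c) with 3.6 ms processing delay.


Speed = 0.7 * 3e5 km/s = 210000 km/s
Propagation delay = 4039 / 210000 = 0.0192 s = 19.2333 ms
Processing delay = 3.6 ms
Total one-way latency = 22.8333 ms


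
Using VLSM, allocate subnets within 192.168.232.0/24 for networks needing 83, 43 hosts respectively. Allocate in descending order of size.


83 hosts -> /25 (126 usable): 192.168.232.0/25
43 hosts -> /26 (62 usable): 192.168.232.128/26
Allocation: 192.168.232.0/25 (83 hosts, 126 usable); 192.168.232.128/26 (43 hosts, 62 usable)


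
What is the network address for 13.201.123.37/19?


IP:   00001101.11001001.01111011.00100101
Mask: 11111111.11111111.11100000.00000000
AND operation:
Net:  00001101.11001001.01100000.00000000
Network: 13.201.96.0/19


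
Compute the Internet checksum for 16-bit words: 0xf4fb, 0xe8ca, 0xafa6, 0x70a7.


Sum all words (with carry folding):
+ 0xf4fb = 0xf4fb
+ 0xe8ca = 0xddc6
+ 0xafa6 = 0x8d6d
+ 0x70a7 = 0xfe14
One's complement: ~0xfe14
Checksum = 0x01eb


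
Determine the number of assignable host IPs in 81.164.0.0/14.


Host bits = 32 - 14 = 18
Total addresses = 2^18 = 262144
Usable = total - 2 (network and broadcast)
Usable hosts: 262142


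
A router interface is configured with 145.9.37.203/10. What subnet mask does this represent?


/10 means 10 network bits, 22 host bits
Binary: 11111111110000000000000000000000
Mask: 255.192.0.0


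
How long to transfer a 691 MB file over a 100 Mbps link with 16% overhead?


Effective throughput = 100 * (1 - 16/100) = 84 Mbps
File size in Mb = 691 * 8 = 5528 Mb
Time = 5528 / 84
Time = 65.8095 seconds


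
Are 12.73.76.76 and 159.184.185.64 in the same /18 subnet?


Mask: 255.255.192.0
12.73.76.76 AND mask = 12.73.64.0
159.184.185.64 AND mask = 159.184.128.0
No, different subnets (12.73.64.0 vs 159.184.128.0)


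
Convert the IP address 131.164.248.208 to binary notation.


131 = 10000011
164 = 10100100
248 = 11111000
208 = 11010000
Binary: 10000011.10100100.11111000.11010000


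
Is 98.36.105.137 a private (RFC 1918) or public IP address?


RFC 1918 private ranges:
  10.0.0.0/8 (10.0.0.0 - 10.255.255.255)
  172.16.0.0/12 (172.16.0.0 - 172.31.255.255)
  192.168.0.0/16 (192.168.0.0 - 192.168.255.255)
Public (not in any RFC 1918 range)


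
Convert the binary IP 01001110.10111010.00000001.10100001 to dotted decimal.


01001110 = 78
10111010 = 186
00000001 = 1
10100001 = 161
IP: 78.186.1.161


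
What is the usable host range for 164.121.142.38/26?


Network: 164.121.142.0
Broadcast: 164.121.142.63
First usable = network + 1
Last usable = broadcast - 1
Range: 164.121.142.1 to 164.121.142.62


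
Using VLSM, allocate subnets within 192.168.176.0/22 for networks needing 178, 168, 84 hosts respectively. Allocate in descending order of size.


178 hosts -> /24 (254 usable): 192.168.176.0/24
168 hosts -> /24 (254 usable): 192.168.177.0/24
84 hosts -> /25 (126 usable): 192.168.178.0/25
Allocation: 192.168.176.0/24 (178 hosts, 254 usable); 192.168.177.0/24 (168 hosts, 254 usable); 192.168.178.0/25 (84 hosts, 126 usable)


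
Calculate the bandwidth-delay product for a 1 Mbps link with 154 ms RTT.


BDP = bandwidth * RTT
= 1 Mbps * 154 ms
= 1 * 1e6 * 154 / 1000 bits
= 154000 bits
= 19250 bytes
= 18.7988 KB
BDP = 154000 bits (19250 bytes)


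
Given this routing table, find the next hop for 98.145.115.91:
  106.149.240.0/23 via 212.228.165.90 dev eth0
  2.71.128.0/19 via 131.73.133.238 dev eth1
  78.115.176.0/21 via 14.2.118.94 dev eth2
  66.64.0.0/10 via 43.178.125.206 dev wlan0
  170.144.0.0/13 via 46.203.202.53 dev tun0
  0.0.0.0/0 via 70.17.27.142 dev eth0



Longest prefix match for 98.145.115.91:
  /23 106.149.240.0: no
  /19 2.71.128.0: no
  /21 78.115.176.0: no
  /10 66.64.0.0: no
  /13 170.144.0.0: no
  /0 0.0.0.0: MATCH
Selected: next-hop 70.17.27.142 via eth0 (matched /0)


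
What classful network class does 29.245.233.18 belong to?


First octet: 29
Binary: 00011101
0xxxxxxx -> Class A (1-126)
Class A, default mask 255.0.0.0 (/8)


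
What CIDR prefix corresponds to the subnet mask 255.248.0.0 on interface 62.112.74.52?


Binary: 11111111.11111000.00000000.00000000
Count leading 1s
Prefix: /13


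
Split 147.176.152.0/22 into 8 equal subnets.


New prefix = 22 + 3 = 25
Each subnet has 128 addresses
  147.176.152.0/25
  147.176.152.128/25
  147.176.153.0/25
  147.176.153.128/25
  147.176.154.0/25
  147.176.154.128/25
  147.176.155.0/25
  147.176.155.128/25
Subnets: 147.176.152.0/25, 147.176.152.128/25, 147.176.153.0/25, 147.176.153.128/25, 147.176.154.0/25, 147.176.154.128/25, 147.176.155.0/25, 147.176.155.128/25


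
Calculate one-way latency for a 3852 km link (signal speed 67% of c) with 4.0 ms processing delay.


Speed = 0.67 * 3e5 km/s = 201000 km/s
Propagation delay = 3852 / 201000 = 0.0192 s = 19.1642 ms
Processing delay = 4.0 ms
Total one-way latency = 23.1642 ms


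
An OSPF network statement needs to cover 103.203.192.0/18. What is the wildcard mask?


Subnet mask: 255.255.192.0
Wildcard = 255.255.255.255 - subnet mask
255 - 255 = 0
255 - 255 = 0
255 - 192 = 63
255 - 0 = 255
Wildcard: 0.0.63.255


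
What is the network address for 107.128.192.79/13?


IP:   01101011.10000000.11000000.01001111
Mask: 11111111.11111000.00000000.00000000
AND operation:
Net:  01101011.10000000.00000000.00000000
Network: 107.128.0.0/13


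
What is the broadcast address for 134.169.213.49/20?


Network: 134.169.208.0/20
Host bits = 12
Set all host bits to 1:
Broadcast: 134.169.223.255


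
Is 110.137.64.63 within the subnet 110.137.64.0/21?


Subnet network: 110.137.64.0
Test IP AND mask: 110.137.64.0
Yes, 110.137.64.63 is in 110.137.64.0/21


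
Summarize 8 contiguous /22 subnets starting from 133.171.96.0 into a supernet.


Original prefix: /22
Number of subnets: 8 = 2^3
New prefix = 22 - 3 = 19
Supernet: 133.171.96.0/19


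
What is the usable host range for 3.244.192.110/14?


Network: 3.244.0.0
Broadcast: 3.247.255.255
First usable = network + 1
Last usable = broadcast - 1
Range: 3.244.0.1 to 3.247.255.254


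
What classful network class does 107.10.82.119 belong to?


First octet: 107
Binary: 01101011
0xxxxxxx -> Class A (1-126)
Class A, default mask 255.0.0.0 (/8)


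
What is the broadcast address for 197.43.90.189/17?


Network: 197.43.0.0/17
Host bits = 15
Set all host bits to 1:
Broadcast: 197.43.127.255


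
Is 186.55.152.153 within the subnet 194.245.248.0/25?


Subnet network: 194.245.248.0
Test IP AND mask: 186.55.152.128
No, 186.55.152.153 is not in 194.245.248.0/25


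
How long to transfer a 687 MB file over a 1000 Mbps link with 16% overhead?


Effective throughput = 1000 * (1 - 16/100) = 840 Mbps
File size in Mb = 687 * 8 = 5496 Mb
Time = 5496 / 840
Time = 6.5429 seconds


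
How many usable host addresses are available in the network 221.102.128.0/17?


Host bits = 32 - 17 = 15
Total addresses = 2^15 = 32768
Usable = total - 2 (network and broadcast)
Usable hosts: 32766


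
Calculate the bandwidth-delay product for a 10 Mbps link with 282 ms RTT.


BDP = bandwidth * RTT
= 10 Mbps * 282 ms
= 10 * 1e6 * 282 / 1000 bits
= 2820000 bits
= 352500 bytes
= 344.2383 KB
BDP = 2820000 bits (352500 bytes)


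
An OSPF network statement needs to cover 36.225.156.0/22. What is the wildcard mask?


Subnet mask: 255.255.252.0
Wildcard = 255.255.255.255 - subnet mask
255 - 255 = 0
255 - 255 = 0
255 - 252 = 3
255 - 0 = 255
Wildcard: 0.0.3.255


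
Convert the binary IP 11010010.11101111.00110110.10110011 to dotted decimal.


11010010 = 210
11101111 = 239
00110110 = 54
10110011 = 179
IP: 210.239.54.179


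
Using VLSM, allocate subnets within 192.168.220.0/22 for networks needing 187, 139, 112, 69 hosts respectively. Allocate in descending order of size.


187 hosts -> /24 (254 usable): 192.168.220.0/24
139 hosts -> /24 (254 usable): 192.168.221.0/24
112 hosts -> /25 (126 usable): 192.168.222.0/25
69 hosts -> /25 (126 usable): 192.168.222.128/25
Allocation: 192.168.220.0/24 (187 hosts, 254 usable); 192.168.221.0/24 (139 hosts, 254 usable); 192.168.222.0/25 (112 hosts, 126 usable); 192.168.222.128/25 (69 hosts, 126 usable)


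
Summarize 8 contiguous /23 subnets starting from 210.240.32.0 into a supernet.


Original prefix: /23
Number of subnets: 8 = 2^3
New prefix = 23 - 3 = 20
Supernet: 210.240.32.0/20


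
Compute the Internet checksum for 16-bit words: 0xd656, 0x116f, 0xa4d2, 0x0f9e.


Sum all words (with carry folding):
+ 0xd656 = 0xd656
+ 0x116f = 0xe7c5
+ 0xa4d2 = 0x8c98
+ 0x0f9e = 0x9c36
One's complement: ~0x9c36
Checksum = 0x63c9


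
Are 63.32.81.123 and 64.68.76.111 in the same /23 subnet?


Mask: 255.255.254.0
63.32.81.123 AND mask = 63.32.80.0
64.68.76.111 AND mask = 64.68.76.0
No, different subnets (63.32.80.0 vs 64.68.76.0)


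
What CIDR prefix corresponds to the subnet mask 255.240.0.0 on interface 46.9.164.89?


Binary: 11111111.11110000.00000000.00000000
Count leading 1s
Prefix: /12


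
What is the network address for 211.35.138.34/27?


IP:   11010011.00100011.10001010.00100010
Mask: 11111111.11111111.11111111.11100000
AND operation:
Net:  11010011.00100011.10001010.00100000
Network: 211.35.138.32/27


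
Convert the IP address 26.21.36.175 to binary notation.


26 = 00011010
21 = 00010101
36 = 00100100
175 = 10101111
Binary: 00011010.00010101.00100100.10101111


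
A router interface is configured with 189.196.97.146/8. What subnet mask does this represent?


/8 means 8 network bits, 24 host bits
Binary: 11111111000000000000000000000000
Mask: 255.0.0.0


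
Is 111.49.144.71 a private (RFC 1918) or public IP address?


RFC 1918 private ranges:
  10.0.0.0/8 (10.0.0.0 - 10.255.255.255)
  172.16.0.0/12 (172.16.0.0 - 172.31.255.255)
  192.168.0.0/16 (192.168.0.0 - 192.168.255.255)
Public (not in any RFC 1918 range)


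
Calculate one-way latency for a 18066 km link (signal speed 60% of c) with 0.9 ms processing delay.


Speed = 0.6 * 3e5 km/s = 180000 km/s
Propagation delay = 18066 / 180000 = 0.1004 s = 100.3667 ms
Processing delay = 0.9 ms
Total one-way latency = 101.2667 ms


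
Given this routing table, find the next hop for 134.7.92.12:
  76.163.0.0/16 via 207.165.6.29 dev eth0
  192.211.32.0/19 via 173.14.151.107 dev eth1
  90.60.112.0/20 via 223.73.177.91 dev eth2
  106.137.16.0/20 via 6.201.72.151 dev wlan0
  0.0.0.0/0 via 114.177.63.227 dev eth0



Longest prefix match for 134.7.92.12:
  /16 76.163.0.0: no
  /19 192.211.32.0: no
  /20 90.60.112.0: no
  /20 106.137.16.0: no
  /0 0.0.0.0: MATCH
Selected: next-hop 114.177.63.227 via eth0 (matched /0)


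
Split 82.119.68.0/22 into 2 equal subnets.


New prefix = 22 + 1 = 23
Each subnet has 512 addresses
  82.119.68.0/23
  82.119.70.0/23
Subnets: 82.119.68.0/23, 82.119.70.0/23


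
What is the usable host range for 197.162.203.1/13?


Network: 197.160.0.0
Broadcast: 197.167.255.255
First usable = network + 1
Last usable = broadcast - 1
Range: 197.160.0.1 to 197.167.255.254


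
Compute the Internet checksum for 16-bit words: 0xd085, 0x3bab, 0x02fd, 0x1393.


Sum all words (with carry folding):
+ 0xd085 = 0xd085
+ 0x3bab = 0x0c31
+ 0x02fd = 0x0f2e
+ 0x1393 = 0x22c1
One's complement: ~0x22c1
Checksum = 0xdd3e


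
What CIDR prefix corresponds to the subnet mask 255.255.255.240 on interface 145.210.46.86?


Binary: 11111111.11111111.11111111.11110000
Count leading 1s
Prefix: /28


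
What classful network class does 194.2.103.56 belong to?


First octet: 194
Binary: 11000010
110xxxxx -> Class C (192-223)
Class C, default mask 255.255.255.0 (/24)


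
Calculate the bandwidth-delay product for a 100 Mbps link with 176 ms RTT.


BDP = bandwidth * RTT
= 100 Mbps * 176 ms
= 100 * 1e6 * 176 / 1000 bits
= 17600000 bits
= 2200000 bytes
= 2148.4375 KB
BDP = 17600000 bits (2200000 bytes)


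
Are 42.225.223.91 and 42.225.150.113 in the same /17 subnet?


Mask: 255.255.128.0
42.225.223.91 AND mask = 42.225.128.0
42.225.150.113 AND mask = 42.225.128.0
Yes, same subnet (42.225.128.0)


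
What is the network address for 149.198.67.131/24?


IP:   10010101.11000110.01000011.10000011
Mask: 11111111.11111111.11111111.00000000
AND operation:
Net:  10010101.11000110.01000011.00000000
Network: 149.198.67.0/24


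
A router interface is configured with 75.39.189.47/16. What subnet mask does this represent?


/16 means 16 network bits, 16 host bits
Binary: 11111111111111110000000000000000
Mask: 255.255.0.0


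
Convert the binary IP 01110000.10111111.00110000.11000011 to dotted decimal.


01110000 = 112
10111111 = 191
00110000 = 48
11000011 = 195
IP: 112.191.48.195


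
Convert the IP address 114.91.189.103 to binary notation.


114 = 01110010
91 = 01011011
189 = 10111101
103 = 01100111
Binary: 01110010.01011011.10111101.01100111


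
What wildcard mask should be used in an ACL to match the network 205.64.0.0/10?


Subnet mask: 255.192.0.0
Wildcard = 255.255.255.255 - subnet mask
255 - 255 = 0
255 - 192 = 63
255 - 0 = 255
255 - 0 = 255
Wildcard: 0.63.255.255


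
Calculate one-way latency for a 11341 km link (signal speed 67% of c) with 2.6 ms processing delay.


Speed = 0.67 * 3e5 km/s = 201000 km/s
Propagation delay = 11341 / 201000 = 0.0564 s = 56.4229 ms
Processing delay = 2.6 ms
Total one-way latency = 59.0229 ms


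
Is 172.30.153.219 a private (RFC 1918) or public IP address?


RFC 1918 private ranges:
  10.0.0.0/8 (10.0.0.0 - 10.255.255.255)
  172.16.0.0/12 (172.16.0.0 - 172.31.255.255)
  192.168.0.0/16 (192.168.0.0 - 192.168.255.255)
Private (in 172.16.0.0/12)


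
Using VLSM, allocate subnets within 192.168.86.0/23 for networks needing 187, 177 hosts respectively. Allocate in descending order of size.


187 hosts -> /24 (254 usable): 192.168.86.0/24
177 hosts -> /24 (254 usable): 192.168.87.0/24
Allocation: 192.168.86.0/24 (187 hosts, 254 usable); 192.168.87.0/24 (177 hosts, 254 usable)


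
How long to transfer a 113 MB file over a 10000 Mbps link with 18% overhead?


Effective throughput = 10000 * (1 - 18/100) = 8200 Mbps
File size in Mb = 113 * 8 = 904 Mb
Time = 904 / 8200
Time = 0.1102 seconds


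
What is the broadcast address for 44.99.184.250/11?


Network: 44.96.0.0/11
Host bits = 21
Set all host bits to 1:
Broadcast: 44.127.255.255


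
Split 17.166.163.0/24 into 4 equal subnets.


New prefix = 24 + 2 = 26
Each subnet has 64 addresses
  17.166.163.0/26
  17.166.163.64/26
  17.166.163.128/26
  17.166.163.192/26
Subnets: 17.166.163.0/26, 17.166.163.64/26, 17.166.163.128/26, 17.166.163.192/26


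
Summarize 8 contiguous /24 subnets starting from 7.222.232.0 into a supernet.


Original prefix: /24
Number of subnets: 8 = 2^3
New prefix = 24 - 3 = 21
Supernet: 7.222.232.0/21


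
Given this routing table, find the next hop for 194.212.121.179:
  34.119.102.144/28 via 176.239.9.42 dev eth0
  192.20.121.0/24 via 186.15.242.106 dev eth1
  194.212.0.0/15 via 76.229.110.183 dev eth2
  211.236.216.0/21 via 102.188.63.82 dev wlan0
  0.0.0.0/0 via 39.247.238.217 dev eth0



Longest prefix match for 194.212.121.179:
  /28 34.119.102.144: no
  /24 192.20.121.0: no
  /15 194.212.0.0: MATCH
  /21 211.236.216.0: no
  /0 0.0.0.0: MATCH
Selected: next-hop 76.229.110.183 via eth2 (matched /15)


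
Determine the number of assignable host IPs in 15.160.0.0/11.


Host bits = 32 - 11 = 21
Total addresses = 2^21 = 2097152
Usable = total - 2 (network and broadcast)
Usable hosts: 2097150


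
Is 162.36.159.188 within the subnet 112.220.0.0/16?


Subnet network: 112.220.0.0
Test IP AND mask: 162.36.0.0
No, 162.36.159.188 is not in 112.220.0.0/16


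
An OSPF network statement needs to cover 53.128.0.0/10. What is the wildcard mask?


Subnet mask: 255.192.0.0
Wildcard = 255.255.255.255 - subnet mask
255 - 255 = 0
255 - 192 = 63
255 - 0 = 255
255 - 0 = 255
Wildcard: 0.63.255.255


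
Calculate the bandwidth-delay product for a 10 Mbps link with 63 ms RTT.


BDP = bandwidth * RTT
= 10 Mbps * 63 ms
= 10 * 1e6 * 63 / 1000 bits
= 630000 bits
= 78750 bytes
= 76.9043 KB
BDP = 630000 bits (78750 bytes)


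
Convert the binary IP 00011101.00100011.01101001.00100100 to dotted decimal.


00011101 = 29
00100011 = 35
01101001 = 105
00100100 = 36
IP: 29.35.105.36


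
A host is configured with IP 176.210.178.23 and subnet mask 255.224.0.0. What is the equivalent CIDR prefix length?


Binary: 11111111.11100000.00000000.00000000
Count leading 1s
Prefix: /11


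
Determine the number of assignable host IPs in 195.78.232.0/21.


Host bits = 32 - 21 = 11
Total addresses = 2^11 = 2048
Usable = total - 2 (network and broadcast)
Usable hosts: 2046


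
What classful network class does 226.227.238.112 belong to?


First octet: 226
Binary: 11100010
1110xxxx -> Class D (224-239)
Class D (multicast), default mask N/A


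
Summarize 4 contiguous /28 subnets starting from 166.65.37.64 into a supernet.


Original prefix: /28
Number of subnets: 4 = 2^2
New prefix = 28 - 2 = 26
Supernet: 166.65.37.64/26


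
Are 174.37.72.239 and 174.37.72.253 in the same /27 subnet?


Mask: 255.255.255.224
174.37.72.239 AND mask = 174.37.72.224
174.37.72.253 AND mask = 174.37.72.224
Yes, same subnet (174.37.72.224)


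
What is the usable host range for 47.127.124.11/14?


Network: 47.124.0.0
Broadcast: 47.127.255.255
First usable = network + 1
Last usable = broadcast - 1
Range: 47.124.0.1 to 47.127.255.254


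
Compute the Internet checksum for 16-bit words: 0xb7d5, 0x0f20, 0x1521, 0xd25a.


Sum all words (with carry folding):
+ 0xb7d5 = 0xb7d5
+ 0x0f20 = 0xc6f5
+ 0x1521 = 0xdc16
+ 0xd25a = 0xae71
One's complement: ~0xae71
Checksum = 0x518e


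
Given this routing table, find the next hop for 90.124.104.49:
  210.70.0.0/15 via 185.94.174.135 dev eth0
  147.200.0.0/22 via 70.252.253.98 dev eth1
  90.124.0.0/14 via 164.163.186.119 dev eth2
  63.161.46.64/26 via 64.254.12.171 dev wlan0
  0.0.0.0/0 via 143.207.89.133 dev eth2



Longest prefix match for 90.124.104.49:
  /15 210.70.0.0: no
  /22 147.200.0.0: no
  /14 90.124.0.0: MATCH
  /26 63.161.46.64: no
  /0 0.0.0.0: MATCH
Selected: next-hop 164.163.186.119 via eth2 (matched /14)


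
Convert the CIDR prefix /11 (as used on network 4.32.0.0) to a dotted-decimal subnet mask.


/11 means 11 network bits, 21 host bits
Binary: 11111111111000000000000000000000
Mask: 255.224.0.0


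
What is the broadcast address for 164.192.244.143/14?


Network: 164.192.0.0/14
Host bits = 18
Set all host bits to 1:
Broadcast: 164.195.255.255


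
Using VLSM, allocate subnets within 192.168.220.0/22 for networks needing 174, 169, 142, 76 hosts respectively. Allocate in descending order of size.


174 hosts -> /24 (254 usable): 192.168.220.0/24
169 hosts -> /24 (254 usable): 192.168.221.0/24
142 hosts -> /24 (254 usable): 192.168.222.0/24
76 hosts -> /25 (126 usable): 192.168.223.0/25
Allocation: 192.168.220.0/24 (174 hosts, 254 usable); 192.168.221.0/24 (169 hosts, 254 usable); 192.168.222.0/24 (142 hosts, 254 usable); 192.168.223.0/25 (76 hosts, 126 usable)


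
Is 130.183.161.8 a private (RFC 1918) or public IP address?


RFC 1918 private ranges:
  10.0.0.0/8 (10.0.0.0 - 10.255.255.255)
  172.16.0.0/12 (172.16.0.0 - 172.31.255.255)
  192.168.0.0/16 (192.168.0.0 - 192.168.255.255)
Public (not in any RFC 1918 range)


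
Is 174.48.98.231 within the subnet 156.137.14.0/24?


Subnet network: 156.137.14.0
Test IP AND mask: 174.48.98.0
No, 174.48.98.231 is not in 156.137.14.0/24


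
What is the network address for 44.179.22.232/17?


IP:   00101100.10110011.00010110.11101000
Mask: 11111111.11111111.10000000.00000000
AND operation:
Net:  00101100.10110011.00000000.00000000
Network: 44.179.0.0/17


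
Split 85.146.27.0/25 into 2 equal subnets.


New prefix = 25 + 1 = 26
Each subnet has 64 addresses
  85.146.27.0/26
  85.146.27.64/26
Subnets: 85.146.27.0/26, 85.146.27.64/26


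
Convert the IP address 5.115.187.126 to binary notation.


5 = 00000101
115 = 01110011
187 = 10111011
126 = 01111110
Binary: 00000101.01110011.10111011.01111110


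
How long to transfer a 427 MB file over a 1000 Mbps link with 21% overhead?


Effective throughput = 1000 * (1 - 21/100) = 790 Mbps
File size in Mb = 427 * 8 = 3416 Mb
Time = 3416 / 790
Time = 4.3241 seconds


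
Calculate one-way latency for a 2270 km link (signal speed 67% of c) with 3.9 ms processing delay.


Speed = 0.67 * 3e5 km/s = 201000 km/s
Propagation delay = 2270 / 201000 = 0.0113 s = 11.2935 ms
Processing delay = 3.9 ms
Total one-way latency = 15.1935 ms


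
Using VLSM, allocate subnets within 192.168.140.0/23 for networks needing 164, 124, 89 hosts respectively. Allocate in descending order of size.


164 hosts -> /24 (254 usable): 192.168.140.0/24
124 hosts -> /25 (126 usable): 192.168.141.0/25
89 hosts -> /25 (126 usable): 192.168.141.128/25
Allocation: 192.168.140.0/24 (164 hosts, 254 usable); 192.168.141.0/25 (124 hosts, 126 usable); 192.168.141.128/25 (89 hosts, 126 usable)


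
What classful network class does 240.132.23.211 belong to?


First octet: 240
Binary: 11110000
1111xxxx -> Class E (240-255)
Class E (reserved), default mask N/A


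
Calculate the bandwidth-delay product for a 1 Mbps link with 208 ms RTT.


BDP = bandwidth * RTT
= 1 Mbps * 208 ms
= 1 * 1e6 * 208 / 1000 bits
= 208000 bits
= 26000 bytes
= 25.3906 KB
BDP = 208000 bits (26000 bytes)


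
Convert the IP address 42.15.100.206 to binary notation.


42 = 00101010
15 = 00001111
100 = 01100100
206 = 11001110
Binary: 00101010.00001111.01100100.11001110


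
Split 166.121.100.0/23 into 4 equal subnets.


New prefix = 23 + 2 = 25
Each subnet has 128 addresses
  166.121.100.0/25
  166.121.100.128/25
  166.121.101.0/25
  166.121.101.128/25
Subnets: 166.121.100.0/25, 166.121.100.128/25, 166.121.101.0/25, 166.121.101.128/25


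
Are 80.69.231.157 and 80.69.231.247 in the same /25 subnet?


Mask: 255.255.255.128
80.69.231.157 AND mask = 80.69.231.128
80.69.231.247 AND mask = 80.69.231.128
Yes, same subnet (80.69.231.128)


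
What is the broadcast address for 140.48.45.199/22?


Network: 140.48.44.0/22
Host bits = 10
Set all host bits to 1:
Broadcast: 140.48.47.255


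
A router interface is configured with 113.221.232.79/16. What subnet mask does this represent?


/16 means 16 network bits, 16 host bits
Binary: 11111111111111110000000000000000
Mask: 255.255.0.0


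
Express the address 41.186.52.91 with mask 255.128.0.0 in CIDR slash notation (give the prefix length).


Binary: 11111111.10000000.00000000.00000000
Count leading 1s
Prefix: /9


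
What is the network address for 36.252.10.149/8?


IP:   00100100.11111100.00001010.10010101
Mask: 11111111.00000000.00000000.00000000
AND operation:
Net:  00100100.00000000.00000000.00000000
Network: 36.0.0.0/8


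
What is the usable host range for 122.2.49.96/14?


Network: 122.0.0.0
Broadcast: 122.3.255.255
First usable = network + 1
Last usable = broadcast - 1
Range: 122.0.0.1 to 122.3.255.254


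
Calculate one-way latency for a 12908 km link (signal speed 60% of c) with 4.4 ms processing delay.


Speed = 0.6 * 3e5 km/s = 180000 km/s
Propagation delay = 12908 / 180000 = 0.0717 s = 71.7111 ms
Processing delay = 4.4 ms
Total one-way latency = 76.1111 ms


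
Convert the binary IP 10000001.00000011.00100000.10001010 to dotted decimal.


10000001 = 129
00000011 = 3
00100000 = 32
10001010 = 138
IP: 129.3.32.138


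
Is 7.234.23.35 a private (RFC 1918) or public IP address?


RFC 1918 private ranges:
  10.0.0.0/8 (10.0.0.0 - 10.255.255.255)
  172.16.0.0/12 (172.16.0.0 - 172.31.255.255)
  192.168.0.0/16 (192.168.0.0 - 192.168.255.255)
Public (not in any RFC 1918 range)


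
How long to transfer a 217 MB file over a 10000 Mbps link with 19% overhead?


Effective throughput = 10000 * (1 - 19/100) = 8100.0 Mbps
File size in Mb = 217 * 8 = 1736 Mb
Time = 1736 / 8100.0
Time = 0.2143 seconds


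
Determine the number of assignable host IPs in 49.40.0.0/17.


Host bits = 32 - 17 = 15
Total addresses = 2^15 = 32768
Usable = total - 2 (network and broadcast)
Usable hosts: 32766


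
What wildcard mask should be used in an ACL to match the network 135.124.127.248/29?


Subnet mask: 255.255.255.248
Wildcard = 255.255.255.255 - subnet mask
255 - 255 = 0
255 - 255 = 0
255 - 255 = 0
255 - 248 = 7
Wildcard: 0.0.0.7


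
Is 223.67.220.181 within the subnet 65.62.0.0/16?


Subnet network: 65.62.0.0
Test IP AND mask: 223.67.0.0
No, 223.67.220.181 is not in 65.62.0.0/16


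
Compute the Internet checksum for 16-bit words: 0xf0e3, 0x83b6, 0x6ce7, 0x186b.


Sum all words (with carry folding):
+ 0xf0e3 = 0xf0e3
+ 0x83b6 = 0x749a
+ 0x6ce7 = 0xe181
+ 0x186b = 0xf9ec
One's complement: ~0xf9ec
Checksum = 0x0613


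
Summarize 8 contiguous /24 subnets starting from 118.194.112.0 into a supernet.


Original prefix: /24
Number of subnets: 8 = 2^3
New prefix = 24 - 3 = 21
Supernet: 118.194.112.0/21


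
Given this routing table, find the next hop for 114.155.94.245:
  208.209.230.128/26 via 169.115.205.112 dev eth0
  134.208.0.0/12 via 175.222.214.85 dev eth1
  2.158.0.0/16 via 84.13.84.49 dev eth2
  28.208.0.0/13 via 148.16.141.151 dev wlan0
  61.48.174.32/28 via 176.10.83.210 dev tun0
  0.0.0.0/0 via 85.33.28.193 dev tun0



Longest prefix match for 114.155.94.245:
  /26 208.209.230.128: no
  /12 134.208.0.0: no
  /16 2.158.0.0: no
  /13 28.208.0.0: no
  /28 61.48.174.32: no
  /0 0.0.0.0: MATCH
Selected: next-hop 85.33.28.193 via tun0 (matched /0)


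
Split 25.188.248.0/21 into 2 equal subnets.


New prefix = 21 + 1 = 22
Each subnet has 1024 addresses
  25.188.248.0/22
  25.188.252.0/22
Subnets: 25.188.248.0/22, 25.188.252.0/22


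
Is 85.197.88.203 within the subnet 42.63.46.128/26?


Subnet network: 42.63.46.128
Test IP AND mask: 85.197.88.192
No, 85.197.88.203 is not in 42.63.46.128/26


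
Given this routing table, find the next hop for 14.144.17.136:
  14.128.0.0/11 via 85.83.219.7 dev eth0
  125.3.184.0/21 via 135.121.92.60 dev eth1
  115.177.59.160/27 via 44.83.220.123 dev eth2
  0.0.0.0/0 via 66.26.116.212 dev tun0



Longest prefix match for 14.144.17.136:
  /11 14.128.0.0: MATCH
  /21 125.3.184.0: no
  /27 115.177.59.160: no
  /0 0.0.0.0: MATCH
Selected: next-hop 85.83.219.7 via eth0 (matched /11)


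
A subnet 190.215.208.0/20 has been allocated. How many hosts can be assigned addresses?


Host bits = 32 - 20 = 12
Total addresses = 2^12 = 4096
Usable = total - 2 (network and broadcast)
Usable hosts: 4094


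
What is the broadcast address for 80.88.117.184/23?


Network: 80.88.116.0/23
Host bits = 9
Set all host bits to 1:
Broadcast: 80.88.117.255


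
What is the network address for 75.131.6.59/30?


IP:   01001011.10000011.00000110.00111011
Mask: 11111111.11111111.11111111.11111100
AND operation:
Net:  01001011.10000011.00000110.00111000
Network: 75.131.6.56/30


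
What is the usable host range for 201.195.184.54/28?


Network: 201.195.184.48
Broadcast: 201.195.184.63
First usable = network + 1
Last usable = broadcast - 1
Range: 201.195.184.49 to 201.195.184.62


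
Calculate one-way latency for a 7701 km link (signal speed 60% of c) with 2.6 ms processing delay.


Speed = 0.6 * 3e5 km/s = 180000 km/s
Propagation delay = 7701 / 180000 = 0.0428 s = 42.7833 ms
Processing delay = 2.6 ms
Total one-way latency = 45.3833 ms


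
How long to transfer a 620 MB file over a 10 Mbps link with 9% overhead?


Effective throughput = 10 * (1 - 9/100) = 9.1 Mbps
File size in Mb = 620 * 8 = 4960 Mb
Time = 4960 / 9.1
Time = 545.0549 seconds


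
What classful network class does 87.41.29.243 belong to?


First octet: 87
Binary: 01010111
0xxxxxxx -> Class A (1-126)
Class A, default mask 255.0.0.0 (/8)


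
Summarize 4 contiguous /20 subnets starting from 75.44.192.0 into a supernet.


Original prefix: /20
Number of subnets: 4 = 2^2
New prefix = 20 - 2 = 18
Supernet: 75.44.192.0/18


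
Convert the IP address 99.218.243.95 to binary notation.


99 = 01100011
218 = 11011010
243 = 11110011
95 = 01011111
Binary: 01100011.11011010.11110011.01011111


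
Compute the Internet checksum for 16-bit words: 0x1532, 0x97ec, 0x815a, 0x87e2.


Sum all words (with carry folding):
+ 0x1532 = 0x1532
+ 0x97ec = 0xad1e
+ 0x815a = 0x2e79
+ 0x87e2 = 0xb65b
One's complement: ~0xb65b
Checksum = 0x49a4


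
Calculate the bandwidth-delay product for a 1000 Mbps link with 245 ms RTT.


BDP = bandwidth * RTT
= 1000 Mbps * 245 ms
= 1000 * 1e6 * 245 / 1000 bits
= 245000000 bits
= 30625000 bytes
= 29907.2266 KB
BDP = 245000000 bits (30625000 bytes)


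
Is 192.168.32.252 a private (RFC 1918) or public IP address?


RFC 1918 private ranges:
  10.0.0.0/8 (10.0.0.0 - 10.255.255.255)
  172.16.0.0/12 (172.16.0.0 - 172.31.255.255)
  192.168.0.0/16 (192.168.0.0 - 192.168.255.255)
Private (in 192.168.0.0/16)


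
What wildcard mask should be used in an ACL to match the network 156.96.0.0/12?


Subnet mask: 255.240.0.0
Wildcard = 255.255.255.255 - subnet mask
255 - 255 = 0
255 - 240 = 15
255 - 0 = 255
255 - 0 = 255
Wildcard: 0.15.255.255


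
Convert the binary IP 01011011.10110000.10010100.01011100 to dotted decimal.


01011011 = 91
10110000 = 176
10010100 = 148
01011100 = 92
IP: 91.176.148.92


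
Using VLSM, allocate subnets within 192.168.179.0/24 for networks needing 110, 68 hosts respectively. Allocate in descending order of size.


110 hosts -> /25 (126 usable): 192.168.179.0/25
68 hosts -> /25 (126 usable): 192.168.179.128/25
Allocation: 192.168.179.0/25 (110 hosts, 126 usable); 192.168.179.128/25 (68 hosts, 126 usable)


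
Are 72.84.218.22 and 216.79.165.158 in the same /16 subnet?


Mask: 255.255.0.0
72.84.218.22 AND mask = 72.84.0.0
216.79.165.158 AND mask = 216.79.0.0
No, different subnets (72.84.0.0 vs 216.79.0.0)


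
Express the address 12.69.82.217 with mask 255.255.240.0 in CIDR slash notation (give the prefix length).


Binary: 11111111.11111111.11110000.00000000
Count leading 1s
Prefix: /20


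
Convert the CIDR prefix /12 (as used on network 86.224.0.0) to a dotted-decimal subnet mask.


/12 means 12 network bits, 20 host bits
Binary: 11111111111100000000000000000000
Mask: 255.240.0.0


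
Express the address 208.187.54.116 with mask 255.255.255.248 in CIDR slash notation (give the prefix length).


Binary: 11111111.11111111.11111111.11111000
Count leading 1s
Prefix: /29


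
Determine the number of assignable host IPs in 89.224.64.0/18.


Host bits = 32 - 18 = 14
Total addresses = 2^14 = 16384
Usable = total - 2 (network and broadcast)
Usable hosts: 16382


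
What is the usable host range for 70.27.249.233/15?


Network: 70.26.0.0
Broadcast: 70.27.255.255
First usable = network + 1
Last usable = broadcast - 1
Range: 70.26.0.1 to 70.27.255.254


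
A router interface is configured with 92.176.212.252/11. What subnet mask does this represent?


/11 means 11 network bits, 21 host bits
Binary: 11111111111000000000000000000000
Mask: 255.224.0.0


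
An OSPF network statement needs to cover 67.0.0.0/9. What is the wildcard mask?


Subnet mask: 255.128.0.0
Wildcard = 255.255.255.255 - subnet mask
255 - 255 = 0
255 - 128 = 127
255 - 0 = 255
255 - 0 = 255
Wildcard: 0.127.255.255


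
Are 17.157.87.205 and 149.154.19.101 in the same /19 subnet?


Mask: 255.255.224.0
17.157.87.205 AND mask = 17.157.64.0
149.154.19.101 AND mask = 149.154.0.0
No, different subnets (17.157.64.0 vs 149.154.0.0)


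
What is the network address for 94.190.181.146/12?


IP:   01011110.10111110.10110101.10010010
Mask: 11111111.11110000.00000000.00000000
AND operation:
Net:  01011110.10110000.00000000.00000000
Network: 94.176.0.0/12


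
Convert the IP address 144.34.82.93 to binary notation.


144 = 10010000
34 = 00100010
82 = 01010010
93 = 01011101
Binary: 10010000.00100010.01010010.01011101


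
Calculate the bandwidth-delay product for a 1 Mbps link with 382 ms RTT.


BDP = bandwidth * RTT
= 1 Mbps * 382 ms
= 1 * 1e6 * 382 / 1000 bits
= 382000 bits
= 47750 bytes
= 46.6309 KB
BDP = 382000 bits (47750 bytes)


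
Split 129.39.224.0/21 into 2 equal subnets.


New prefix = 21 + 1 = 22
Each subnet has 1024 addresses
  129.39.224.0/22
  129.39.228.0/22
Subnets: 129.39.224.0/22, 129.39.228.0/22


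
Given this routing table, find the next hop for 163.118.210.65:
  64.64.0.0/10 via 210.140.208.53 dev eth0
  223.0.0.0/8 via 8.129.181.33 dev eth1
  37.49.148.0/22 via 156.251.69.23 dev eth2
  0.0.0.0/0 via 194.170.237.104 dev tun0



Longest prefix match for 163.118.210.65:
  /10 64.64.0.0: no
  /8 223.0.0.0: no
  /22 37.49.148.0: no
  /0 0.0.0.0: MATCH
Selected: next-hop 194.170.237.104 via tun0 (matched /0)


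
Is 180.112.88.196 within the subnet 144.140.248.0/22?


Subnet network: 144.140.248.0
Test IP AND mask: 180.112.88.0
No, 180.112.88.196 is not in 144.140.248.0/22


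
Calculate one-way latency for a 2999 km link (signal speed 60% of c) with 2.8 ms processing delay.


Speed = 0.6 * 3e5 km/s = 180000 km/s
Propagation delay = 2999 / 180000 = 0.0167 s = 16.6611 ms
Processing delay = 2.8 ms
Total one-way latency = 19.4611 ms


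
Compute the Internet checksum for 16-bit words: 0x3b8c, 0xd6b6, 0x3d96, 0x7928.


Sum all words (with carry folding):
+ 0x3b8c = 0x3b8c
+ 0xd6b6 = 0x1243
+ 0x3d96 = 0x4fd9
+ 0x7928 = 0xc901
One's complement: ~0xc901
Checksum = 0x36fe


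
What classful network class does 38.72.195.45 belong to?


First octet: 38
Binary: 00100110
0xxxxxxx -> Class A (1-126)
Class A, default mask 255.0.0.0 (/8)


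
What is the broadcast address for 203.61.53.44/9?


Network: 203.0.0.0/9
Host bits = 23
Set all host bits to 1:
Broadcast: 203.127.255.255


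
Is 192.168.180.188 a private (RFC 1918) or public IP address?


RFC 1918 private ranges:
  10.0.0.0/8 (10.0.0.0 - 10.255.255.255)
  172.16.0.0/12 (172.16.0.0 - 172.31.255.255)
  192.168.0.0/16 (192.168.0.0 - 192.168.255.255)
Private (in 192.168.0.0/16)


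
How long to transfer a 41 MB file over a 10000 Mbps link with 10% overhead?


Effective throughput = 10000 * (1 - 10/100) = 9000 Mbps
File size in Mb = 41 * 8 = 328 Mb
Time = 328 / 9000
Time = 0.0364 seconds


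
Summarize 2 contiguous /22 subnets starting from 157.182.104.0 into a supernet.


Original prefix: /22
Number of subnets: 2 = 2^1
New prefix = 22 - 1 = 21
Supernet: 157.182.104.0/21


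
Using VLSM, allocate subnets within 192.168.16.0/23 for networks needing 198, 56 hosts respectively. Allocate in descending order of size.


198 hosts -> /24 (254 usable): 192.168.16.0/24
56 hosts -> /26 (62 usable): 192.168.17.0/26
Allocation: 192.168.16.0/24 (198 hosts, 254 usable); 192.168.17.0/26 (56 hosts, 62 usable)


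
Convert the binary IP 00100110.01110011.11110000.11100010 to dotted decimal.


00100110 = 38
01110011 = 115
11110000 = 240
11100010 = 226
IP: 38.115.240.226


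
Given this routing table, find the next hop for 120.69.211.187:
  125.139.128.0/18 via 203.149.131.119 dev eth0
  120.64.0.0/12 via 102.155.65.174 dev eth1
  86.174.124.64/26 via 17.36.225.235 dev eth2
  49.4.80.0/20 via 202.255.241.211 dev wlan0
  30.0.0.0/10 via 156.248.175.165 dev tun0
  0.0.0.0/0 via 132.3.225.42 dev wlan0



Longest prefix match for 120.69.211.187:
  /18 125.139.128.0: no
  /12 120.64.0.0: MATCH
  /26 86.174.124.64: no
  /20 49.4.80.0: no
  /10 30.0.0.0: no
  /0 0.0.0.0: MATCH
Selected: next-hop 102.155.65.174 via eth1 (matched /12)


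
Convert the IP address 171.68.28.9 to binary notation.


171 = 10101011
68 = 01000100
28 = 00011100
9 = 00001001
Binary: 10101011.01000100.00011100.00001001
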